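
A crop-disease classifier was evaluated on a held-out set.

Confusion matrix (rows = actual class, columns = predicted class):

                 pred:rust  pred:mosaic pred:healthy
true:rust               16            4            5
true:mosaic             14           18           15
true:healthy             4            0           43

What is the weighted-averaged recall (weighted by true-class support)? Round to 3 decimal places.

0.647

Per-class recall (TP/(TP+FN)):
  rust: TP=16, FN=4+5=9 → 16/25 = 0.6400
  mosaic: TP=18, FN=14+15=29 → 18/47 = 0.3830
  healthy: TP=43, FN=4+0=4 → 43/47 = 0.9149
Weighted-recall = Σ (supportᵢ/N)·recallᵢ with N=119: (25/119)·0.6400 + (47/119)·0.3830 + (47/119)·0.9149 = 0.647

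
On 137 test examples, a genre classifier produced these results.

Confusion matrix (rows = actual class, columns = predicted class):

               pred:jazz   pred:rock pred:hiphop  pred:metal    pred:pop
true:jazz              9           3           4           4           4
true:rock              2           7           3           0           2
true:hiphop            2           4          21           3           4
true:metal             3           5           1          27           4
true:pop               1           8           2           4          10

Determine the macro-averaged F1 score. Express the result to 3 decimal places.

Per-class F1 score (2·TP/(2·TP+FP+FN)):
  jazz: TP=9, FP=2+2+3+1=8, FN=3+4+4+4=15 → 18/41 = 0.4390
  rock: TP=7, FP=3+4+5+8=20, FN=2+3+0+2=7 → 14/41 = 0.3415
  hiphop: TP=21, FP=4+3+1+2=10, FN=2+4+3+4=13 → 42/65 = 0.6462
  metal: TP=27, FP=4+0+3+4=11, FN=3+5+1+4=13 → 54/78 = 0.6923
  pop: TP=10, FP=4+2+4+4=14, FN=1+8+2+4=15 → 20/49 = 0.4082
Macro-F1 score = mean = (0.4390 + 0.3415 + 0.6462 + 0.6923 + 0.4082) / 5 = 0.505

0.505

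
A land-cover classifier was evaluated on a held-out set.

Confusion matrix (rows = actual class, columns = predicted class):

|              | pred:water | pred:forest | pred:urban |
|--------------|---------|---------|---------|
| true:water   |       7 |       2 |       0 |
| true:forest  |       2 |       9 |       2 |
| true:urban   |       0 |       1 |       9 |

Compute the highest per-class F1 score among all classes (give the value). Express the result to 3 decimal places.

Per-class F1 score (2·TP/(2·TP+FP+FN)):
  water: TP=7, FP=2+0=2, FN=2+0=2 → 14/18 = 0.7778
  forest: TP=9, FP=2+1=3, FN=2+2=4 → 18/25 = 0.7200
  urban: TP=9, FP=0+2=2, FN=0+1=1 → 18/21 = 0.8571
Highest is class 'urban' with F1 score = 0.857.

0.857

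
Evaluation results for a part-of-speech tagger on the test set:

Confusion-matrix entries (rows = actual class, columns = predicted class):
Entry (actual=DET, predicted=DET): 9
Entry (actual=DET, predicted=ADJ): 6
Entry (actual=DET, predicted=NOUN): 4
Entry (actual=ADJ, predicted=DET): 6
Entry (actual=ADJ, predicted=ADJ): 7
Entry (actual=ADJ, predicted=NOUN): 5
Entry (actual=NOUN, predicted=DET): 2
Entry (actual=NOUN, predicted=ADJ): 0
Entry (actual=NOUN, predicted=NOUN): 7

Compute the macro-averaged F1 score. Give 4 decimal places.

Per-class F1 score (2·TP/(2·TP+FP+FN)):
  DET: TP=9, FP=6+2=8, FN=6+4=10 → 18/36 = 0.50000
  ADJ: TP=7, FP=6+0=6, FN=6+5=11 → 14/31 = 0.45161
  NOUN: TP=7, FP=4+5=9, FN=2+0=2 → 14/25 = 0.56000
Macro-F1 score = mean = (0.50000 + 0.45161 + 0.56000) / 3 = 0.5039

0.5039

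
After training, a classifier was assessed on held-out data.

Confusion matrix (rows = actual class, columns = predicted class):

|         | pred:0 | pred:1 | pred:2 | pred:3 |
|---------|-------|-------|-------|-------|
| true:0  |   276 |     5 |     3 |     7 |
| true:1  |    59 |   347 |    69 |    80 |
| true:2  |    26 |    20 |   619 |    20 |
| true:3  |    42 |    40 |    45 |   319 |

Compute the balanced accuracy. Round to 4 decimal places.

Balanced accuracy = mean of per-class recall.
  0: recall = 276/291 = 0.94845
  1: recall = 347/555 = 0.62523
  2: recall = 619/685 = 0.90365
  3: recall = 319/446 = 0.71525
Mean = (0.94845 + 0.62523 + 0.90365 + 0.71525) / 4 = 0.7981

0.7981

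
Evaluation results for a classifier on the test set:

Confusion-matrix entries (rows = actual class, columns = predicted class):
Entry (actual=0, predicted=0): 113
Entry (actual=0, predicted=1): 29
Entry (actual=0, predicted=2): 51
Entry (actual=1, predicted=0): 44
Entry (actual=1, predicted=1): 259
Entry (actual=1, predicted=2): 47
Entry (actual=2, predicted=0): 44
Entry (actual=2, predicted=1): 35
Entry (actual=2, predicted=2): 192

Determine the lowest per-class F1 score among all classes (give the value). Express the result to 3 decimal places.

Per-class F1 score (2·TP/(2·TP+FP+FN)):
  0: TP=113, FP=44+44=88, FN=29+51=80 → 226/394 = 0.5736
  1: TP=259, FP=29+35=64, FN=44+47=91 → 518/673 = 0.7697
  2: TP=192, FP=51+47=98, FN=44+35=79 → 384/561 = 0.6845
Lowest is class '0' with F1 score = 0.574.

0.574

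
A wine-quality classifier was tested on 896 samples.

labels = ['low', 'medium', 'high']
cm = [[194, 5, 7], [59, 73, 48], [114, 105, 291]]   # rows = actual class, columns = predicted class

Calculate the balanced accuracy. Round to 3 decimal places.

0.639

Balanced accuracy = mean of per-class recall.
  low: recall = 194/206 = 0.9417
  medium: recall = 73/180 = 0.4056
  high: recall = 291/510 = 0.5706
Mean = (0.9417 + 0.4056 + 0.5706) / 3 = 0.639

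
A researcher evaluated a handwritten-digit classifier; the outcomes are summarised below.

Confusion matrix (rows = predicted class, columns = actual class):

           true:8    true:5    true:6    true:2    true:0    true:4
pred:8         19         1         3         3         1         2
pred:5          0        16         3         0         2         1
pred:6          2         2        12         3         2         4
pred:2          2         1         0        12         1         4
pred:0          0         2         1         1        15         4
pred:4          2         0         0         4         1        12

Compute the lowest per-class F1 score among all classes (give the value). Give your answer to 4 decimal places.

Per-class F1 score (2·TP/(2·TP+FP+FN)):
  8: TP=19, FP=1+3+3+1+2=10, FN=0+2+2+0+2=6 → 38/54 = 0.70370
  5: TP=16, FP=0+3+0+2+1=6, FN=1+2+1+2+0=6 → 32/44 = 0.72727
  6: TP=12, FP=2+2+3+2+4=13, FN=3+3+0+1+0=7 → 24/44 = 0.54545
  2: TP=12, FP=2+1+0+1+4=8, FN=3+0+3+1+4=11 → 24/43 = 0.55814
  0: TP=15, FP=0+2+1+1+4=8, FN=1+2+2+1+1=7 → 30/45 = 0.66667
  4: TP=12, FP=2+0+0+4+1=7, FN=2+1+4+4+4=15 → 24/46 = 0.52174
Lowest is class '4' with F1 score = 0.5217.

0.5217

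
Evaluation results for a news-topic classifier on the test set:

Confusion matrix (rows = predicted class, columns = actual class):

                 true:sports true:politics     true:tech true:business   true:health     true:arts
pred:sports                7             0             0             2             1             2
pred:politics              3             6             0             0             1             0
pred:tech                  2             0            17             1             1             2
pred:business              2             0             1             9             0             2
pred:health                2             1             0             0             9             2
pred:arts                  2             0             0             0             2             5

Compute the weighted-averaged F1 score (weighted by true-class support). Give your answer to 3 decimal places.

Per-class F1 score (2·TP/(2·TP+FP+FN)):
  sports: TP=7, FP=0+0+2+1+2=5, FN=3+2+2+2+2=11 → 14/30 = 0.4667
  politics: TP=6, FP=3+0+0+1+0=4, FN=0+0+0+1+0=1 → 12/17 = 0.7059
  tech: TP=17, FP=2+0+1+1+2=6, FN=0+0+1+0+0=1 → 34/41 = 0.8293
  business: TP=9, FP=2+0+1+0+2=5, FN=2+0+1+0+0=3 → 18/26 = 0.6923
  health: TP=9, FP=2+1+0+0+2=5, FN=1+1+1+0+2=5 → 18/28 = 0.6429
  arts: TP=5, FP=2+0+0+0+2=4, FN=2+0+2+2+2=8 → 10/22 = 0.4545
Weighted-F1 score = Σ (supportᵢ/N)·F1 scoreᵢ with N=82: (18/82)·0.4667 + (7/82)·0.7059 + (18/82)·0.8293 + (12/82)·0.6923 + (14/82)·0.6429 + (13/82)·0.4545 = 0.628

0.628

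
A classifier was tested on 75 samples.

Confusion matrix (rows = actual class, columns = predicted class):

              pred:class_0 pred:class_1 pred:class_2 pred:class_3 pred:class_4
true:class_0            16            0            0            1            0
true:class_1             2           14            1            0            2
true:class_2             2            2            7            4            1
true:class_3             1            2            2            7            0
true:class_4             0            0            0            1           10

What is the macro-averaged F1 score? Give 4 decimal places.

Per-class F1 score (2·TP/(2·TP+FP+FN)):
  class_0: TP=16, FP=2+2+1+0=5, FN=0+0+1+0=1 → 32/38 = 0.84211
  class_1: TP=14, FP=0+2+2+0=4, FN=2+1+0+2=5 → 28/37 = 0.75676
  class_2: TP=7, FP=0+1+2+0=3, FN=2+2+4+1=9 → 14/26 = 0.53846
  class_3: TP=7, FP=1+0+4+1=6, FN=1+2+2+0=5 → 14/25 = 0.56000
  class_4: TP=10, FP=0+2+1+0=3, FN=0+0+0+1=1 → 20/24 = 0.83333
Macro-F1 score = mean = (0.84211 + 0.75676 + 0.53846 + 0.56000 + 0.83333) / 5 = 0.7061

0.7061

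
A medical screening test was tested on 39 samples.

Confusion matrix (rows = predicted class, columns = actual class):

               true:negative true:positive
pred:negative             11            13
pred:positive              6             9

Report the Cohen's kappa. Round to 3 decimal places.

Observed agreement pₒ = trace/N = 20/39 = 0.5128
Expected agreement pₑ = Σ (rowᵢ·colᵢ)/N² = (17·24 + 22·15)/39² = 0.4852
κ = (pₒ − pₑ)/(1 − pₑ) = (0.5128 − 0.4852)/(1 − 0.4852) = 0.054

0.054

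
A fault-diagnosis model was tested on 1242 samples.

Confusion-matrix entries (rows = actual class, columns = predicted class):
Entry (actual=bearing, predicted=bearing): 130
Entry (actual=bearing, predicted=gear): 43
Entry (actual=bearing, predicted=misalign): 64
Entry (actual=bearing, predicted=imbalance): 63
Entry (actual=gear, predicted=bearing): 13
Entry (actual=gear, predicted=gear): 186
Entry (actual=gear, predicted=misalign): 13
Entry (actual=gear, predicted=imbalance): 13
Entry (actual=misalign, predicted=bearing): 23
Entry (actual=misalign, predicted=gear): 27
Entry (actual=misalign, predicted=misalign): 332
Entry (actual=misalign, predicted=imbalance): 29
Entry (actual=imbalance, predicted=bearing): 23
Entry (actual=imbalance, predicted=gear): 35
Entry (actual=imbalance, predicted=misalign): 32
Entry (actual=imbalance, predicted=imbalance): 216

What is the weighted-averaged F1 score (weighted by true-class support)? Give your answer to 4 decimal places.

0.6867

Per-class F1 score (2·TP/(2·TP+FP+FN)):
  bearing: TP=130, FP=13+23+23=59, FN=43+64+63=170 → 260/489 = 0.53170
  gear: TP=186, FP=43+27+35=105, FN=13+13+13=39 → 372/516 = 0.72093
  misalign: TP=332, FP=64+13+32=109, FN=23+27+29=79 → 664/852 = 0.77934
  imbalance: TP=216, FP=63+13+29=105, FN=23+35+32=90 → 432/627 = 0.68900
Weighted-F1 score = Σ (supportᵢ/N)·F1 scoreᵢ with N=1242: (300/1242)·0.53170 + (225/1242)·0.72093 + (411/1242)·0.77934 + (306/1242)·0.68900 = 0.6867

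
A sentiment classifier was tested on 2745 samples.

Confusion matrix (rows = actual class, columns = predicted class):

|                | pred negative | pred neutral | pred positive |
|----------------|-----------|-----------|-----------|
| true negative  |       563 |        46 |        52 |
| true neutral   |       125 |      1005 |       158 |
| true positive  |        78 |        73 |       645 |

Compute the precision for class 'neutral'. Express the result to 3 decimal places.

0.894

Treat 'neutral' as positive and all other classes as negative.
precision = TP/(TP+FP).
neutral: TP=1005, FP=46+73=119 → 1005/1124 = 0.8941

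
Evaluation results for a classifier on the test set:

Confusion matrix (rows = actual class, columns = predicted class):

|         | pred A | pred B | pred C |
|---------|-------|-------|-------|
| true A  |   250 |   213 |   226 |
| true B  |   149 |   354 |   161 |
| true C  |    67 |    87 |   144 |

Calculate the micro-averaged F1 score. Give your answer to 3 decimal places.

0.453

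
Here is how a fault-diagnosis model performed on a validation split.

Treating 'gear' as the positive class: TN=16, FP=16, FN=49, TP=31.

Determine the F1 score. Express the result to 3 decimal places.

0.488

Precision = TP/(TP+FP) = 31/47 = 0.6596
Recall = TP/(TP+FN) = 31/80 = 0.3875
F1 = 2·TP/(2·TP+FP+FN) = 62/127 = 0.488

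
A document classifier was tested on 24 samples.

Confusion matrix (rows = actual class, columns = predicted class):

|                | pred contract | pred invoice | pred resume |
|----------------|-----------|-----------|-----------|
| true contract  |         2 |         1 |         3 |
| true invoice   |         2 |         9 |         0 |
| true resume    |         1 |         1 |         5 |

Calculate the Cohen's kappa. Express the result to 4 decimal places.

0.4797

Observed agreement pₒ = trace/N = 16/24 = 0.66667
Expected agreement pₑ = Σ (rowᵢ·colᵢ)/N² = (6·5 + 11·11 + 7·8)/24² = 0.35938
κ = (pₒ − pₑ)/(1 − pₑ) = (0.66667 − 0.35938)/(1 − 0.35938) = 0.4797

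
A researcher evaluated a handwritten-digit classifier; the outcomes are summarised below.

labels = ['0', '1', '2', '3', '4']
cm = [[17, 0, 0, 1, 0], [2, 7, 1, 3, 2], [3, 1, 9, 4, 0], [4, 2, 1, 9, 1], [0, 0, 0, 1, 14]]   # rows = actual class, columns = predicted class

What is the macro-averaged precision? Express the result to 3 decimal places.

Per-class precision (TP/(TP+FP)):
  0: TP=17, FP=2+3+4+0=9 → 17/26 = 0.6538
  1: TP=7, FP=0+1+2+0=3 → 7/10 = 0.7000
  2: TP=9, FP=0+1+1+0=2 → 9/11 = 0.8182
  3: TP=9, FP=1+3+4+1=9 → 9/18 = 0.5000
  4: TP=14, FP=0+2+0+1=3 → 14/17 = 0.8235
Macro-precision = mean = (0.6538 + 0.7000 + 0.8182 + 0.5000 + 0.8235) / 5 = 0.699

0.699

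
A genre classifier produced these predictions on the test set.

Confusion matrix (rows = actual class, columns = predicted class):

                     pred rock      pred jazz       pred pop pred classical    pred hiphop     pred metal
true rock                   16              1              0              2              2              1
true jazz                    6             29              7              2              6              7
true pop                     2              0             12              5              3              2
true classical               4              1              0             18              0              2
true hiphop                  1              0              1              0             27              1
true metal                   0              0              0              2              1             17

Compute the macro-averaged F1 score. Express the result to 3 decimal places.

Per-class F1 score (2·TP/(2·TP+FP+FN)):
  rock: TP=16, FP=6+2+4+1+0=13, FN=1+0+2+2+1=6 → 32/51 = 0.6275
  jazz: TP=29, FP=1+0+1+0+0=2, FN=6+7+2+6+7=28 → 58/88 = 0.6591
  pop: TP=12, FP=0+7+0+1+0=8, FN=2+0+5+3+2=12 → 24/44 = 0.5455
  classical: TP=18, FP=2+2+5+0+2=11, FN=4+1+0+0+2=7 → 36/54 = 0.6667
  hiphop: TP=27, FP=2+6+3+0+1=12, FN=1+0+1+0+1=3 → 54/69 = 0.7826
  metal: TP=17, FP=1+7+2+2+1=13, FN=0+0+0+2+1=3 → 34/50 = 0.6800
Macro-F1 score = mean = (0.6275 + 0.6591 + 0.5455 + 0.6667 + 0.7826 + 0.6800) / 6 = 0.660

0.660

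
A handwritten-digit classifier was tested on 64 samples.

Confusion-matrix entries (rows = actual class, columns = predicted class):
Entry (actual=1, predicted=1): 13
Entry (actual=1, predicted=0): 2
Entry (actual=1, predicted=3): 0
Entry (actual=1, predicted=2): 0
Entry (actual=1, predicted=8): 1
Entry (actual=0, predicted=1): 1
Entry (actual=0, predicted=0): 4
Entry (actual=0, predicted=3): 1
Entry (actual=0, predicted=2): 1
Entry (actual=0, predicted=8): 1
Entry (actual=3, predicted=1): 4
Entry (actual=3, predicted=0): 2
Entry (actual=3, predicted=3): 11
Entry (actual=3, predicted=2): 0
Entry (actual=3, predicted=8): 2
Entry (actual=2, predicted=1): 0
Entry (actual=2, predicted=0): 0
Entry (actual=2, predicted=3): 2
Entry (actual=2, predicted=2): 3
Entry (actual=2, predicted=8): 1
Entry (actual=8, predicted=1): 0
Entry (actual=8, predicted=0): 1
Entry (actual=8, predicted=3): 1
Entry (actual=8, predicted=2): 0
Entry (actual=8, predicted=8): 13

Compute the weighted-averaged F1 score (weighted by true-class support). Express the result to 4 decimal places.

Per-class F1 score (2·TP/(2·TP+FP+FN)):
  1: TP=13, FP=1+4+0+0=5, FN=2+0+0+1=3 → 26/34 = 0.76471
  0: TP=4, FP=2+2+0+1=5, FN=1+1+1+1=4 → 8/17 = 0.47059
  3: TP=11, FP=0+1+2+1=4, FN=4+2+0+2=8 → 22/34 = 0.64706
  2: TP=3, FP=0+1+0+0=1, FN=0+0+2+1=3 → 6/10 = 0.60000
  8: TP=13, FP=1+1+2+1=5, FN=0+1+1+0=2 → 26/33 = 0.78788
Weighted-F1 score = Σ (supportᵢ/N)·F1 scoreᵢ with N=64: (16/64)·0.76471 + (8/64)·0.47059 + (19/64)·0.64706 + (6/64)·0.60000 + (15/64)·0.78788 = 0.6830

0.6830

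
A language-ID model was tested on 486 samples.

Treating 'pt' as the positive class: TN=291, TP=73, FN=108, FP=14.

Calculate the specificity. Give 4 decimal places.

0.9541

Specificity = TN/(TN+FP) = 291/(291+14) = 0.9541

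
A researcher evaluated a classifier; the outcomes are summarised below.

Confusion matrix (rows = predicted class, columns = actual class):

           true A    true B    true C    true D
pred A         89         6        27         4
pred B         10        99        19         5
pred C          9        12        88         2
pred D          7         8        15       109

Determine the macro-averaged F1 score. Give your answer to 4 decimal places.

Per-class F1 score (2·TP/(2·TP+FP+FN)):
  A: TP=89, FP=6+27+4=37, FN=10+9+7=26 → 178/241 = 0.73859
  B: TP=99, FP=10+19+5=34, FN=6+12+8=26 → 198/258 = 0.76744
  C: TP=88, FP=9+12+2=23, FN=27+19+15=61 → 176/260 = 0.67692
  D: TP=109, FP=7+8+15=30, FN=4+5+2=11 → 218/259 = 0.84170
Macro-F1 score = mean = (0.73859 + 0.76744 + 0.67692 + 0.84170) / 4 = 0.7562

0.7562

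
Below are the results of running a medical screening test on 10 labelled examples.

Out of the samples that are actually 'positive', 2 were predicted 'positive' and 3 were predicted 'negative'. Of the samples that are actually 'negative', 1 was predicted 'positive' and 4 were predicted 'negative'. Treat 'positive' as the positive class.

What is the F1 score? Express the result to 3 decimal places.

Precision = TP/(TP+FP) = 2/3 = 0.6667
Recall = TP/(TP+FN) = 2/5 = 0.4000
F1 = 2·TP/(2·TP+FP+FN) = 4/8 = 0.500

0.500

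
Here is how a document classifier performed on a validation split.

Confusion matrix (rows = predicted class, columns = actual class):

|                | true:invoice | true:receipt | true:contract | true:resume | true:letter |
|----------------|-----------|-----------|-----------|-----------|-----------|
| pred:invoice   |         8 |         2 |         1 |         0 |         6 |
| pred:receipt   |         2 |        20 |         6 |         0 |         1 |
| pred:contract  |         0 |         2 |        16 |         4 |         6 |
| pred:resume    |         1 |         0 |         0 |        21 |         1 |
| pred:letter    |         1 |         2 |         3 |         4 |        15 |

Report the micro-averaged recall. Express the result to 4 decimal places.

0.6557

Micro-averaging pools counts across classes: ΣTP=80, ΣFP=42, ΣFN=42.
Micro-recall = TP/(TP+FN) on pooled counts = 0.6557 (equals overall accuracy in single-label multiclass).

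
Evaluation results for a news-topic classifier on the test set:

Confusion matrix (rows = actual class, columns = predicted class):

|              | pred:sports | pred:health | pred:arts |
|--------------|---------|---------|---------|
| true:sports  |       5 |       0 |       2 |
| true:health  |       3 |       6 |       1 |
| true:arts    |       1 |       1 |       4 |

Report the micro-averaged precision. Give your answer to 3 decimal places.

0.652

Micro-averaging pools counts across classes: ΣTP=15, ΣFP=8, ΣFN=8.
Micro-precision = TP/(TP+FP) on pooled counts = 0.652 (equals overall accuracy in single-label multiclass).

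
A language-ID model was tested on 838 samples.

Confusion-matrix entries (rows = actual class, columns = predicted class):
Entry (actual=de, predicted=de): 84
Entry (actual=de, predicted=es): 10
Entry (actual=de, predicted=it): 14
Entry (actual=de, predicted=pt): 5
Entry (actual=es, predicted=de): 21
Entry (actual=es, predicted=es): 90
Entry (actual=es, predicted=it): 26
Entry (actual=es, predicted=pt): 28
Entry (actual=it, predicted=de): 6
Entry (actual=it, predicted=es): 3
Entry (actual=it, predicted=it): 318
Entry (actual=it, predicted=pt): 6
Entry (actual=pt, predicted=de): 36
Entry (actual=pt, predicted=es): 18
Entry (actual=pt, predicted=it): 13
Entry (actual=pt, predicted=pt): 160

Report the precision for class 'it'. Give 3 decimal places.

0.857

precision = TP/(TP+FP).
it: TP=318, FP=14+26+13=53 → 318/371 = 0.8571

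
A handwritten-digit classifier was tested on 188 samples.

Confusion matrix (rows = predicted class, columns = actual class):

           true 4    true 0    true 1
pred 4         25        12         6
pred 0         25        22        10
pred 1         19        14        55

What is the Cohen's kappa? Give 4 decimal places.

Observed agreement pₒ = trace/N = 102/188 = 0.54255
Expected agreement pₑ = Σ (rowᵢ·colᵢ)/N² = (69·43 + 48·57 + 71·88)/188² = 0.33813
κ = (pₒ − pₑ)/(1 − pₑ) = (0.54255 − 0.33813)/(1 − 0.33813) = 0.3089

0.3089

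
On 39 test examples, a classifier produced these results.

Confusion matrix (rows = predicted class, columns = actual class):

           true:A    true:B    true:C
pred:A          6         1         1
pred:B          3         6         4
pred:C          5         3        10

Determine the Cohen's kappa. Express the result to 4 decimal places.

0.3429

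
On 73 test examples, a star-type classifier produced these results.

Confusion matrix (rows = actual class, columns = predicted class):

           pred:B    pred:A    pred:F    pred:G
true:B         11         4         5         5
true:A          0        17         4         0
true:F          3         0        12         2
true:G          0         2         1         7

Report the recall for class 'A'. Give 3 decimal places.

0.810

Treat 'A' as positive and all other classes as negative.
recall = TP/(TP+FN).
A: TP=17, FN=0+4+0=4 → 17/21 = 0.8095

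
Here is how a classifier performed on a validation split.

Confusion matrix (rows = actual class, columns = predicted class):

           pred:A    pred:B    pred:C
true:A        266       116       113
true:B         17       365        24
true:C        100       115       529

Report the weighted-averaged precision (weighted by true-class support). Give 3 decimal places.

0.719

Per-class precision (TP/(TP+FP)):
  A: TP=266, FP=17+100=117 → 266/383 = 0.6945
  B: TP=365, FP=116+115=231 → 365/596 = 0.6124
  C: TP=529, FP=113+24=137 → 529/666 = 0.7943
Weighted-precision = Σ (supportᵢ/N)·precisionᵢ with N=1645: (495/1645)·0.6945 + (406/1645)·0.6124 + (744/1645)·0.7943 = 0.719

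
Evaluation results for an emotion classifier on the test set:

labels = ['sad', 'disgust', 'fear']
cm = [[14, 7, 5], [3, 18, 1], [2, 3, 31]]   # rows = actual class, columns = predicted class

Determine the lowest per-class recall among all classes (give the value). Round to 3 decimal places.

0.538

Per-class recall (TP/(TP+FN)):
  sad: TP=14, FN=7+5=12 → 14/26 = 0.5385
  disgust: TP=18, FN=3+1=4 → 18/22 = 0.8182
  fear: TP=31, FN=2+3=5 → 31/36 = 0.8611
Lowest is class 'sad' with recall = 0.538.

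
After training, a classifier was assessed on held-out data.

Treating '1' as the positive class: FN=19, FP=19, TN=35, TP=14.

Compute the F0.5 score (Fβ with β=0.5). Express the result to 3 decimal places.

0.424

Fβ = (1+β²)·TP / ((1+β²)·TP + β²·FN + FP), with β²=1/4
= 1.25·14 / (1.25·14 + 0.25·19 + 19) = 0.424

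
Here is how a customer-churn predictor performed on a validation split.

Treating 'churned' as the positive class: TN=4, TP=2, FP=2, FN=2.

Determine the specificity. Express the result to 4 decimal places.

Specificity = TN/(TN+FP) = 4/(4+2) = 0.6667

0.6667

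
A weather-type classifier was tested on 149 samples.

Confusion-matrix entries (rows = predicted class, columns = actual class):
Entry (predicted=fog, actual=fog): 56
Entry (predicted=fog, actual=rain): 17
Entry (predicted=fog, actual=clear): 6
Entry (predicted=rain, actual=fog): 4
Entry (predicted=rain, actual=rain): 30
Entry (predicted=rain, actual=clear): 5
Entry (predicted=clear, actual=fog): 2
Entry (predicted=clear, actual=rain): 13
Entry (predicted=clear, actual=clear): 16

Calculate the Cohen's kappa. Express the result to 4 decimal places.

Observed agreement pₒ = trace/N = 102/149 = 0.68456
Expected agreement pₑ = Σ (rowᵢ·colᵢ)/N² = (62·79 + 60·39 + 27·31)/149² = 0.36372
κ = (pₒ − pₑ)/(1 − pₑ) = (0.68456 − 0.36372)/(1 − 0.36372) = 0.5042

0.5042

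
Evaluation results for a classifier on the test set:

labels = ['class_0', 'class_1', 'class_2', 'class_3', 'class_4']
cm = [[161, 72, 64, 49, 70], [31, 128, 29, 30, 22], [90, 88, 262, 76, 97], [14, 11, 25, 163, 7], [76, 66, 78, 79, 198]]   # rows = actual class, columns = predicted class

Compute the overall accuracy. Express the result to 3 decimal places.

0.459

Accuracy = trace / total = (161+128+262+163+198=912) / 1986 = 912/1986 = 0.459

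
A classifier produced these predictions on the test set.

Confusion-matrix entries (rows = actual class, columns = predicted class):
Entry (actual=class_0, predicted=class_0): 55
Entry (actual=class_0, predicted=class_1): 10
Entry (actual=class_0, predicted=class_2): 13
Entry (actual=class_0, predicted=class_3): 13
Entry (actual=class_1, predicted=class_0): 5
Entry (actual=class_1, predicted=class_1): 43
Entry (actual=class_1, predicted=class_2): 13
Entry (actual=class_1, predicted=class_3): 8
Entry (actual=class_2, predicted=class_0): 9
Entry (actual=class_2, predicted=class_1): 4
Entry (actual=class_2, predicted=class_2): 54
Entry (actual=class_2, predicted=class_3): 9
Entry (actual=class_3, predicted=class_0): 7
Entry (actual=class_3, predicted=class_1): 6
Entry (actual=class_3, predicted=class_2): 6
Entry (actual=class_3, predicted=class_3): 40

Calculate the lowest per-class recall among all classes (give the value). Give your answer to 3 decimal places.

0.604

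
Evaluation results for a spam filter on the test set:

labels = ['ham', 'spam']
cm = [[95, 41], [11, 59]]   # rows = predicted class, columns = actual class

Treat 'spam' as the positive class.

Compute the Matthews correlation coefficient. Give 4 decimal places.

MCC = (TP·TN − FP·FN) / √((TP+FP)(TP+FN)(TN+FP)(TN+FN))
Numerator = 59·95 − 11·41 = 5154
Denominator = √(70·100·106·136) = √100912000 = 10045.4965
MCC = 5154 / 10045.4965 = 0.5131

0.5131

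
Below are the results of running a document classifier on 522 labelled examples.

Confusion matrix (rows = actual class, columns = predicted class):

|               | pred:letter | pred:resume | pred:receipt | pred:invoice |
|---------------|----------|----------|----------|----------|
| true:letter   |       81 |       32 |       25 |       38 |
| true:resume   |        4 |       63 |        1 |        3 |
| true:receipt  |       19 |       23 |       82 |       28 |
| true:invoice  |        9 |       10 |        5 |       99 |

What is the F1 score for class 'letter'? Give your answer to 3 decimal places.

0.561

Take TP from the diagonal, FP from the rest of the 'letter' prediction marginal, FN from the rest of the 'letter' actual marginal.
F1 score = 2·TP/(2·TP+FP+FN).
letter: TP=81, FP=4+19+9=32, FN=32+25+38=95 → 162/289 = 0.5606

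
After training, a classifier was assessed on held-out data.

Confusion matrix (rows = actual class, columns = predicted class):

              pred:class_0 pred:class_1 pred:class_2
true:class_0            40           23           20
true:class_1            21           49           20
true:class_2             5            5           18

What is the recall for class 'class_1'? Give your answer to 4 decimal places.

One-vs-rest for 'class_1': TP = diagonal; FP = other classes predicted 'class_1'; FN = 'class_1' predicted as other.
recall = TP/(TP+FN).
class_1: TP=49, FN=21+20=41 → 49/90 = 0.54444

0.5444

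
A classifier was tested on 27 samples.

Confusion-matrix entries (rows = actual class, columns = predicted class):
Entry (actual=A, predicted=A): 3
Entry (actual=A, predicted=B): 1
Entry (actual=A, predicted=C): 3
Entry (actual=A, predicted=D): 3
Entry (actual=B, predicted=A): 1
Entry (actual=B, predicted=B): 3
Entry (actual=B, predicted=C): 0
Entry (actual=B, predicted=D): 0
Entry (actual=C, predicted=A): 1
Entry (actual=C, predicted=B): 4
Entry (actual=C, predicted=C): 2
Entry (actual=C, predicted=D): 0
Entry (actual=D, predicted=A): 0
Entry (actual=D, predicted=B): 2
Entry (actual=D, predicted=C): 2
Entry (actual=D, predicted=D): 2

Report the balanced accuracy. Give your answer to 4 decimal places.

0.4173

Balanced accuracy = mean of per-class recall.
  A: recall = 3/10 = 0.30000
  B: recall = 3/4 = 0.75000
  C: recall = 2/7 = 0.28571
  D: recall = 2/6 = 0.33333
Mean = (0.30000 + 0.75000 + 0.28571 + 0.33333) / 4 = 0.4173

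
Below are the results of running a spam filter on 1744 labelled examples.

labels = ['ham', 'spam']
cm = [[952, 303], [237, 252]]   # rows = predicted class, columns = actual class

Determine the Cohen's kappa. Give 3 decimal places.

0.263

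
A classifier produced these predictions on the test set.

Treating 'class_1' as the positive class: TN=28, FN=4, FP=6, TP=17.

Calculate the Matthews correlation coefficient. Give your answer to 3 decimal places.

0.624

MCC = (TP·TN − FP·FN) / √((TP+FP)(TP+FN)(TN+FP)(TN+FN))
Numerator = 17·28 − 6·4 = 452
Denominator = √(23·21·34·32) = √525504 = 724.9165
MCC = 452 / 724.9165 = 0.624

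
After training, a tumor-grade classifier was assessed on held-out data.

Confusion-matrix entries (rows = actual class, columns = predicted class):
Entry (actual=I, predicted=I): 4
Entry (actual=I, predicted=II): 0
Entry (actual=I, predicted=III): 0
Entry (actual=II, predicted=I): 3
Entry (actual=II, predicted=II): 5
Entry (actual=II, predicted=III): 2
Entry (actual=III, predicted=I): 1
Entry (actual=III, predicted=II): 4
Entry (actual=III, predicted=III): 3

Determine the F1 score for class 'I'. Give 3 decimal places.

0.667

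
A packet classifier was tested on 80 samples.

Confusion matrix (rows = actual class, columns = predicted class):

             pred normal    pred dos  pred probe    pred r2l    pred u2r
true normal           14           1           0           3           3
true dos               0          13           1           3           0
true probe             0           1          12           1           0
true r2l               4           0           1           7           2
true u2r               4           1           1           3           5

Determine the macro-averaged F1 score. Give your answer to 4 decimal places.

Per-class F1 score (2·TP/(2·TP+FP+FN)):
  normal: TP=14, FP=0+0+4+4=8, FN=1+0+3+3=7 → 28/43 = 0.65116
  dos: TP=13, FP=1+1+0+1=3, FN=0+1+3+0=4 → 26/33 = 0.78788
  probe: TP=12, FP=0+1+1+1=3, FN=0+1+1+0=2 → 24/29 = 0.82759
  r2l: TP=7, FP=3+3+1+3=10, FN=4+0+1+2=7 → 14/31 = 0.45161
  u2r: TP=5, FP=3+0+0+2=5, FN=4+1+1+3=9 → 10/24 = 0.41667
Macro-F1 score = mean = (0.65116 + 0.78788 + 0.82759 + 0.45161 + 0.41667) / 5 = 0.6270

0.6270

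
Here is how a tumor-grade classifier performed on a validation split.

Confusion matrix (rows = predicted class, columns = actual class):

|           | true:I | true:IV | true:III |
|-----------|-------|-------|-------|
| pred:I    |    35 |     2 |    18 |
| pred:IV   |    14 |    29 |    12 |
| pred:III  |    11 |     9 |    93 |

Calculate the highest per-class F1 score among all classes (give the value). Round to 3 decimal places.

Per-class F1 score (2·TP/(2·TP+FP+FN)):
  I: TP=35, FP=2+18=20, FN=14+11=25 → 70/115 = 0.6087
  IV: TP=29, FP=14+12=26, FN=2+9=11 → 58/95 = 0.6105
  III: TP=93, FP=11+9=20, FN=18+12=30 → 186/236 = 0.7881
Highest is class 'III' with F1 score = 0.788.

0.788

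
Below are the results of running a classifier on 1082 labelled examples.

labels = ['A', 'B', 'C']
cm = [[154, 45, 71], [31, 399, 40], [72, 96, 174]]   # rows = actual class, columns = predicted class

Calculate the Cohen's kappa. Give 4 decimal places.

0.4879

Observed agreement pₒ = trace/N = 727/1082 = 0.67190
Expected agreement pₑ = Σ (rowᵢ·colᵢ)/N² = (270·257 + 470·540 + 342·285)/1082² = 0.35932
κ = (pₒ − pₑ)/(1 − pₑ) = (0.67190 − 0.35932)/(1 − 0.35932) = 0.4879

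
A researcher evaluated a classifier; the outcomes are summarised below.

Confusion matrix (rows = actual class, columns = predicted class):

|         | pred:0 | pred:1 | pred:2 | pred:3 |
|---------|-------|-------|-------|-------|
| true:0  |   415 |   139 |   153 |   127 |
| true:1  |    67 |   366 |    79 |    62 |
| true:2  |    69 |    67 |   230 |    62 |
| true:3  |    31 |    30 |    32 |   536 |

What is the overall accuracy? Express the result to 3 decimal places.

0.628

Accuracy = trace / total = (415+366+230+536=1547) / 2465 = 1547/2465 = 0.628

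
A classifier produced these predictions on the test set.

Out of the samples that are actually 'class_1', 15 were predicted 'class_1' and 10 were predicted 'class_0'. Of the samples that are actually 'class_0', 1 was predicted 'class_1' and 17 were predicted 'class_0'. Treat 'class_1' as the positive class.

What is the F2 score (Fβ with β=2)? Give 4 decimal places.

Fβ = (1+β²)·TP / ((1+β²)·TP + β²·FN + FP), with β²=4
= 5·15 / (5·15 + 4·10 + 1) = 0.6466

0.6466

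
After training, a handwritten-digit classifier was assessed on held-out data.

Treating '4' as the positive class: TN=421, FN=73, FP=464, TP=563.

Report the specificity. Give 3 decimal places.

Specificity = TN/(TN+FP) = 421/(421+464) = 0.476

0.476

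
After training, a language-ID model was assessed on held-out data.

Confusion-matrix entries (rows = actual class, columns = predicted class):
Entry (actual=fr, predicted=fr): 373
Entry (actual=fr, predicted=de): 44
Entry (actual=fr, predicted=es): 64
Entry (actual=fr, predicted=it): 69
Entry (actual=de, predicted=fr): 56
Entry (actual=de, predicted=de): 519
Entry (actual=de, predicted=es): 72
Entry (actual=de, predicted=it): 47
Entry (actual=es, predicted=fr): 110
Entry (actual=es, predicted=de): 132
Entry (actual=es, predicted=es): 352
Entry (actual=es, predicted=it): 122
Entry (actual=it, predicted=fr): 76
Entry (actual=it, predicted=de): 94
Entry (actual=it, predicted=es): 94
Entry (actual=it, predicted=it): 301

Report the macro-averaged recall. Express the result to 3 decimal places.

0.613

Per-class recall (TP/(TP+FN)):
  fr: TP=373, FN=44+64+69=177 → 373/550 = 0.6782
  de: TP=519, FN=56+72+47=175 → 519/694 = 0.7478
  es: TP=352, FN=110+132+122=364 → 352/716 = 0.4916
  it: TP=301, FN=76+94+94=264 → 301/565 = 0.5327
Macro-recall = mean = (0.6782 + 0.7478 + 0.4916 + 0.5327) / 4 = 0.613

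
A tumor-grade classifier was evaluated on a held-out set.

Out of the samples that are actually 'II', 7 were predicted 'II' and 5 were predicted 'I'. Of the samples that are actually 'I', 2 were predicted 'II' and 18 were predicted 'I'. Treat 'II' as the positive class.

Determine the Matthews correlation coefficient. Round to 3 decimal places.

MCC = (TP·TN − FP·FN) / √((TP+FP)(TP+FN)(TN+FP)(TN+FN))
Numerator = 7·18 − 2·5 = 116
Denominator = √(9·12·20·23) = √49680 = 222.8901
MCC = 116 / 222.8901 = 0.520

0.520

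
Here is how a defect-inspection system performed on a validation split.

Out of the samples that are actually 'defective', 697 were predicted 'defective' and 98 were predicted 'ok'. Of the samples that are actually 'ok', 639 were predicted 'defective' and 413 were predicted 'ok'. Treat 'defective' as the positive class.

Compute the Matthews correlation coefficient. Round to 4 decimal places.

0.2981

MCC = (TP·TN − FP·FN) / √((TP+FP)(TP+FN)(TN+FP)(TN+FN))
Numerator = 697·413 − 639·98 = 225239
Denominator = √(1336·795·1052·511) = √570965972640 = 755622.9037
MCC = 225239 / 755622.9037 = 0.2981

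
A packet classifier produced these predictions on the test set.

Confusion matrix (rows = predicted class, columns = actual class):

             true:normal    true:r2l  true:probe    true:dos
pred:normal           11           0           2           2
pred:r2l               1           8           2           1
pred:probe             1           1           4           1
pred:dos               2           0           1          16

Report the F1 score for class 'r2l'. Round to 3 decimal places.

0.762

F1 score = 2·TP/(2·TP+FP+FN).
r2l: TP=8, FP=1+2+1=4, FN=0+1+0=1 → 16/21 = 0.7619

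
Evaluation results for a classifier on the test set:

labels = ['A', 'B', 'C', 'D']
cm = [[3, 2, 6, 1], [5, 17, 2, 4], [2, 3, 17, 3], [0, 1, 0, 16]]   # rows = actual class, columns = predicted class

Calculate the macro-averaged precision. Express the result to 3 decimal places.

0.596

Per-class precision (TP/(TP+FP)):
  A: TP=3, FP=5+2+0=7 → 3/10 = 0.3000
  B: TP=17, FP=2+3+1=6 → 17/23 = 0.7391
  C: TP=17, FP=6+2+0=8 → 17/25 = 0.6800
  D: TP=16, FP=1+4+3=8 → 16/24 = 0.6667
Macro-precision = mean = (0.3000 + 0.7391 + 0.6800 + 0.6667) / 4 = 0.596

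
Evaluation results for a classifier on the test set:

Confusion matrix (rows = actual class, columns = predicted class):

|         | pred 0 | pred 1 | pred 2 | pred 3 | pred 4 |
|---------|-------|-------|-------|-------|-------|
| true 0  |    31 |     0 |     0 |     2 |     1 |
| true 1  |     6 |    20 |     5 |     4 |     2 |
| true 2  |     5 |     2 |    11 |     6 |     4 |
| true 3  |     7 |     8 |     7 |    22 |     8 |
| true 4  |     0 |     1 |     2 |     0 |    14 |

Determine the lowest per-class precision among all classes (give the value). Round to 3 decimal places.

0.440

Per-class precision (TP/(TP+FP)):
  0: TP=31, FP=6+5+7+0=18 → 31/49 = 0.6327
  1: TP=20, FP=0+2+8+1=11 → 20/31 = 0.6452
  2: TP=11, FP=0+5+7+2=14 → 11/25 = 0.4400
  3: TP=22, FP=2+4+6+0=12 → 22/34 = 0.6471
  4: TP=14, FP=1+2+4+8=15 → 14/29 = 0.4828
Lowest is class '2' with precision = 0.440.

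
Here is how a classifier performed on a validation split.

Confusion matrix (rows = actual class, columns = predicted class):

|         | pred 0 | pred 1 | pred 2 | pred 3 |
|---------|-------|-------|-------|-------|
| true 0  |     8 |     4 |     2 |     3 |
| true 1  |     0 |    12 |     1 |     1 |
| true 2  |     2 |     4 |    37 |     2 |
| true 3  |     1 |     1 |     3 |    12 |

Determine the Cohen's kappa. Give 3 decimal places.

0.623

Observed agreement pₒ = trace/N = 69/93 = 0.7419
Expected agreement pₑ = Σ (rowᵢ·colᵢ)/N² = (17·11 + 14·21 + 45·43 + 17·18)/93² = 0.3147
κ = (pₒ − pₑ)/(1 − pₑ) = (0.7419 − 0.3147)/(1 − 0.3147) = 0.623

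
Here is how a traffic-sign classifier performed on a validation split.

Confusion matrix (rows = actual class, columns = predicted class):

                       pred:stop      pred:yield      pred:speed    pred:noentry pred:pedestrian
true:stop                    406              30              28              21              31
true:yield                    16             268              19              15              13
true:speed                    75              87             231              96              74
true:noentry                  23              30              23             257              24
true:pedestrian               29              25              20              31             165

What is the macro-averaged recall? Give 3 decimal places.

Per-class recall (TP/(TP+FN)):
  stop: TP=406, FN=30+28+21+31=110 → 406/516 = 0.7868
  yield: TP=268, FN=16+19+15+13=63 → 268/331 = 0.8097
  speed: TP=231, FN=75+87+96+74=332 → 231/563 = 0.4103
  noentry: TP=257, FN=23+30+23+24=100 → 257/357 = 0.7199
  pedestrian: TP=165, FN=29+25+20+31=105 → 165/270 = 0.6111
Macro-recall = mean = (0.7868 + 0.8097 + 0.4103 + 0.7199 + 0.6111) / 5 = 0.668

0.668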